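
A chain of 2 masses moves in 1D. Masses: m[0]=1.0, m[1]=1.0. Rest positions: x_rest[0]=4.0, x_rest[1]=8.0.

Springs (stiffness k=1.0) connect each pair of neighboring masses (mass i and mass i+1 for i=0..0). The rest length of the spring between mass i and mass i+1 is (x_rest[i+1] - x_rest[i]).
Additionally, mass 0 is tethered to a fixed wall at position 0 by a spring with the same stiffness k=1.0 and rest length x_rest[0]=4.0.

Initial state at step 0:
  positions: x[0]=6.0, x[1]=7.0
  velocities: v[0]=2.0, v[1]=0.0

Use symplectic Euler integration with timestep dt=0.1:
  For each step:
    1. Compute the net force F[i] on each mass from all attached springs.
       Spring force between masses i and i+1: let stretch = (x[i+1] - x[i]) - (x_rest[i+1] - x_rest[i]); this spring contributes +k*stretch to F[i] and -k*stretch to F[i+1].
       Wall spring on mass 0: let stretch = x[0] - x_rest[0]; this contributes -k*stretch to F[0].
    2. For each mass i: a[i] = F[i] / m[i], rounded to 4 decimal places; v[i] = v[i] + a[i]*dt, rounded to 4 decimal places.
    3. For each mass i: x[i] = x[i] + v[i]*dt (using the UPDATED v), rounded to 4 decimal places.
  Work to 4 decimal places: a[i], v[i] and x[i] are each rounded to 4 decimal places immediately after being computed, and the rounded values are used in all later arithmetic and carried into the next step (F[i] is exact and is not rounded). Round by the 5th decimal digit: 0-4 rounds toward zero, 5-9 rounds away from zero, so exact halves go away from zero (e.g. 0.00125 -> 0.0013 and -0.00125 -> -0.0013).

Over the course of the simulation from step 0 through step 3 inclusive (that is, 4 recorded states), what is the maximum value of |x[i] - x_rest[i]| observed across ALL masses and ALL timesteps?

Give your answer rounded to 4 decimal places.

Answer: 2.2906

Derivation:
Step 0: x=[6.0000 7.0000] v=[2.0000 0.0000]
Step 1: x=[6.1500 7.0300] v=[1.5000 0.3000]
Step 2: x=[6.2473 7.0912] v=[0.9730 0.6120]
Step 3: x=[6.2906 7.1840] v=[0.4327 0.9276]
Max displacement = 2.2906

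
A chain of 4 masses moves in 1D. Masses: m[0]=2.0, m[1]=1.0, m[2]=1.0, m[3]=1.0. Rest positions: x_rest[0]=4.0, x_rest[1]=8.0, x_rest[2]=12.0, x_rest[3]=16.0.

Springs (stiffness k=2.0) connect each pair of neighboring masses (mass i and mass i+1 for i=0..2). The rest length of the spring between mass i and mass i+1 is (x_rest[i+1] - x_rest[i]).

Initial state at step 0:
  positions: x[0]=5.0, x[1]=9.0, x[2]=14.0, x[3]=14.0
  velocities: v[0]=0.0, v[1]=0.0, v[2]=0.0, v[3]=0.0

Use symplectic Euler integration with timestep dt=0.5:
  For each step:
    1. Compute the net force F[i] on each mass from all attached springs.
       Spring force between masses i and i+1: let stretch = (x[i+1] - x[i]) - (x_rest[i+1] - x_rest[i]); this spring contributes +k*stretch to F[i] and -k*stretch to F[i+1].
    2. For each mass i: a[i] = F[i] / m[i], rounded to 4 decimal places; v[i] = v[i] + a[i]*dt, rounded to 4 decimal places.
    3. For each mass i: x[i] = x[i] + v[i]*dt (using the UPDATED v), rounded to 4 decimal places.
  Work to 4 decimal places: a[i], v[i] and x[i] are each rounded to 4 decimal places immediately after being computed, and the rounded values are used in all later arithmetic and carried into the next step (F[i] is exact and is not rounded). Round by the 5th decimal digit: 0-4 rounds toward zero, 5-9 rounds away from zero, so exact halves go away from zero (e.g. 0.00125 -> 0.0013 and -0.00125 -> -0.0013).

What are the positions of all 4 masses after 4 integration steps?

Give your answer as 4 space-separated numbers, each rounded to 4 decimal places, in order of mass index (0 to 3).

Answer: 4.6329 6.7657 14.0938 16.8750

Derivation:
Step 0: x=[5.0000 9.0000 14.0000 14.0000] v=[0.0000 0.0000 0.0000 0.0000]
Step 1: x=[5.0000 9.5000 11.5000 16.0000] v=[0.0000 1.0000 -5.0000 4.0000]
Step 2: x=[5.1250 8.7500 10.2500 17.7500] v=[0.2500 -1.5000 -2.5000 3.5000]
Step 3: x=[5.1563 6.9375 12.0000 17.7500] v=[0.0625 -3.6250 3.5000 0.0000]
Step 4: x=[4.6329 6.7657 14.0938 16.8750] v=[-1.0469 -0.3437 4.1875 -1.7500]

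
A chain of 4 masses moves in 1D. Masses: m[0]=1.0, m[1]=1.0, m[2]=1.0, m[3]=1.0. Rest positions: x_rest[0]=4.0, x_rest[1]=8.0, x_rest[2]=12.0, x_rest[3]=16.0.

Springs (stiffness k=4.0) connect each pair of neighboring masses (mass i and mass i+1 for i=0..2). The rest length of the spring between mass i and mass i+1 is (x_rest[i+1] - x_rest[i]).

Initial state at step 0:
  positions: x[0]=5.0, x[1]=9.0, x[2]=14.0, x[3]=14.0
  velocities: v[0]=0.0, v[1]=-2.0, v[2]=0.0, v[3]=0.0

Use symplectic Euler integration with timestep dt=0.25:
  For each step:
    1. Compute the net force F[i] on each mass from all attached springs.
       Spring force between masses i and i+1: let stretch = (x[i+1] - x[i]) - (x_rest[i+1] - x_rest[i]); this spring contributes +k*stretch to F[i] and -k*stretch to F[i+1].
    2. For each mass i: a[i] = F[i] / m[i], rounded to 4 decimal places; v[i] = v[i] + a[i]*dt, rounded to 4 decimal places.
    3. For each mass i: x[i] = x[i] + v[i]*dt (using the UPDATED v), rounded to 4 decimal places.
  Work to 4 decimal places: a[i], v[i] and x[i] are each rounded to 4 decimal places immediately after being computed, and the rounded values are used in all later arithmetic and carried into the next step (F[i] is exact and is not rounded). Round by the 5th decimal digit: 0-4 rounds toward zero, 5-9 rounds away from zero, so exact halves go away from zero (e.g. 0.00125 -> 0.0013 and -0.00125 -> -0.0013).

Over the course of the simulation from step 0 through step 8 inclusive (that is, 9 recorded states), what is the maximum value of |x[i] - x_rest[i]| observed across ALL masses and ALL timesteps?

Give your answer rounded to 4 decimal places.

Step 0: x=[5.0000 9.0000 14.0000 14.0000] v=[0.0000 -2.0000 0.0000 0.0000]
Step 1: x=[5.0000 8.7500 12.7500 15.0000] v=[0.0000 -1.0000 -5.0000 4.0000]
Step 2: x=[4.9375 8.5625 11.0625 16.4375] v=[-0.2500 -0.7500 -6.7500 5.7500]
Step 3: x=[4.7813 8.0938 10.0938 17.5313] v=[-0.6250 -1.8750 -3.8750 4.3750]
Step 4: x=[4.4532 7.2969 10.4844 17.7657] v=[-1.3125 -3.1875 1.5625 0.9375]
Step 5: x=[3.8360 6.5860 11.8985 17.1798] v=[-2.4688 -2.8437 5.6563 -2.3438]
Step 6: x=[2.9063 6.5157 13.3048 16.2735] v=[-3.7188 -0.2812 5.6251 -3.6251]
Step 7: x=[1.8790 7.2403 13.7560 15.6251] v=[-4.1094 2.8985 1.8047 -2.5938]
Step 8: x=[1.1920 8.2535 13.0455 15.5094] v=[-2.7481 4.0529 -2.8419 -0.4629]
Max displacement = 2.8080

Answer: 2.8080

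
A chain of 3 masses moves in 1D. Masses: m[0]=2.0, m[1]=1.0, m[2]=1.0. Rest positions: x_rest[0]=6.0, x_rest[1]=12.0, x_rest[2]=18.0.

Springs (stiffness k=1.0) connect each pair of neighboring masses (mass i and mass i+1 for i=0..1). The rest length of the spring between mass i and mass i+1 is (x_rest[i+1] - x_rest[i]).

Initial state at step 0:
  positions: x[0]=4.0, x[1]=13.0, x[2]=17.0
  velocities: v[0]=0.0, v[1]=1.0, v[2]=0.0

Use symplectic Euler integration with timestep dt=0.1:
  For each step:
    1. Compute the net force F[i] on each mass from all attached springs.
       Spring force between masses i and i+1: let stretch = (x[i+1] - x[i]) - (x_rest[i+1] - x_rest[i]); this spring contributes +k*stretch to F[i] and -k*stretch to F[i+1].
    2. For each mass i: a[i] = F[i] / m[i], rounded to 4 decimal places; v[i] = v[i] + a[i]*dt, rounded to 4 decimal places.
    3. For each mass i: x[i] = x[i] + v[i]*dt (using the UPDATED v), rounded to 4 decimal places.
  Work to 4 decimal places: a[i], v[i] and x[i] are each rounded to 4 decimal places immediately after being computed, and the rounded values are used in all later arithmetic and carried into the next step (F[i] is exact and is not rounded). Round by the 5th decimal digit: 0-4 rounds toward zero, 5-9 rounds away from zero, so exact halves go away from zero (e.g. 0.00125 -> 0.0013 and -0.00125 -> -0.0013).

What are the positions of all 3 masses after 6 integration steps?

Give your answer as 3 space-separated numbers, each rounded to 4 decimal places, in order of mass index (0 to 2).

Answer: 4.3098 12.5745 17.4061

Derivation:
Step 0: x=[4.0000 13.0000 17.0000] v=[0.0000 1.0000 0.0000]
Step 1: x=[4.0150 13.0500 17.0200] v=[0.1500 0.5000 0.2000]
Step 2: x=[4.0452 13.0494 17.0603] v=[0.3018 -0.0065 0.4030]
Step 3: x=[4.0904 12.9988 17.1205] v=[0.4520 -0.5058 0.6019]
Step 4: x=[4.1501 12.9004 17.1995] v=[0.5974 -0.9845 0.7897]
Step 5: x=[4.2236 12.7574 17.2955] v=[0.7349 -1.4296 0.9598]
Step 6: x=[4.3098 12.5745 17.4061] v=[0.8616 -1.8292 1.1060]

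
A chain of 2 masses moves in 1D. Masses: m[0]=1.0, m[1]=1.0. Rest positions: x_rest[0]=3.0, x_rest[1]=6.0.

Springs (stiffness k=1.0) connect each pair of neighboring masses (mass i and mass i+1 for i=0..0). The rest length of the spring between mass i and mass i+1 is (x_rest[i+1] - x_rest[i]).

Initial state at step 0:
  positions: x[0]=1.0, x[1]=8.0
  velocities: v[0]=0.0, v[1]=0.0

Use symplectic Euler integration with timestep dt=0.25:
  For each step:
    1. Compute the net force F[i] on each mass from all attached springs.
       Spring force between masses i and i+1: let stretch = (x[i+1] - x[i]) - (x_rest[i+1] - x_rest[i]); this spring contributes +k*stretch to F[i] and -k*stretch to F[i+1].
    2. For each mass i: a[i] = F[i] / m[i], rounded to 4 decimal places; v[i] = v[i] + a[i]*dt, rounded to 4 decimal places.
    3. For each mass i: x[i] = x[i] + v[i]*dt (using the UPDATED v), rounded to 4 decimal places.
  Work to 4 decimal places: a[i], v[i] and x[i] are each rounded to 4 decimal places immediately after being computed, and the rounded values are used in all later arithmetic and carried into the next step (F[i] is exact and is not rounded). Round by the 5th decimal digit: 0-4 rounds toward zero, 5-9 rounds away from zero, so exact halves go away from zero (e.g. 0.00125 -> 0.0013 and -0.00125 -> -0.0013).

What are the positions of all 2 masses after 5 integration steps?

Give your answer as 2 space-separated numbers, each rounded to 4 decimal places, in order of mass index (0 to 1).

Step 0: x=[1.0000 8.0000] v=[0.0000 0.0000]
Step 1: x=[1.2500 7.7500] v=[1.0000 -1.0000]
Step 2: x=[1.7188 7.2813] v=[1.8750 -1.8750]
Step 3: x=[2.3477 6.6524] v=[2.5156 -2.5156]
Step 4: x=[3.0582 5.9420] v=[2.8418 -2.8418]
Step 5: x=[3.7614 5.2388] v=[2.8128 -2.8128]

Answer: 3.7614 5.2388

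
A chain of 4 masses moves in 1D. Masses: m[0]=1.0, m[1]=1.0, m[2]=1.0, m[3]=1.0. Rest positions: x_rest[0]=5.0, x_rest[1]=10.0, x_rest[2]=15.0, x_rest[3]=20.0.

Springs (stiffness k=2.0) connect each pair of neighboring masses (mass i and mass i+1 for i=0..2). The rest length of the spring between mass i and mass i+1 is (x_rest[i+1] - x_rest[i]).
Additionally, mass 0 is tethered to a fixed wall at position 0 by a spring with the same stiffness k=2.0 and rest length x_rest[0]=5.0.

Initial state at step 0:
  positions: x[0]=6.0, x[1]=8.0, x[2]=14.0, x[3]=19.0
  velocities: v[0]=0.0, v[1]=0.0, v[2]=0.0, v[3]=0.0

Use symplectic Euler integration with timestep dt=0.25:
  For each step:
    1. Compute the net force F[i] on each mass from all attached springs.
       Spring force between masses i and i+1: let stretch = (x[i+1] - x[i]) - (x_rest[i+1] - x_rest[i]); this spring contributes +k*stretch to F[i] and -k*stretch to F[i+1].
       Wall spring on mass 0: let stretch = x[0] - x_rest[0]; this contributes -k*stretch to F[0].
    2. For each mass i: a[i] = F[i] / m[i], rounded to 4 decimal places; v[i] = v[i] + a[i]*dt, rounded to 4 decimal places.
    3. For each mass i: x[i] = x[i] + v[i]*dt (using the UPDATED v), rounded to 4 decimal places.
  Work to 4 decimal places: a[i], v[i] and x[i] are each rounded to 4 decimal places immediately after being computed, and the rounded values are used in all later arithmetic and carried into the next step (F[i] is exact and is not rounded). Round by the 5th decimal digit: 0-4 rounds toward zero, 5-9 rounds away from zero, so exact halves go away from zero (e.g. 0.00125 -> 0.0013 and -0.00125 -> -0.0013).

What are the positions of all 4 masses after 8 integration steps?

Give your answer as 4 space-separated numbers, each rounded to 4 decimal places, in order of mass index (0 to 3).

Step 0: x=[6.0000 8.0000 14.0000 19.0000] v=[0.0000 0.0000 0.0000 0.0000]
Step 1: x=[5.5000 8.5000 13.8750 19.0000] v=[-2.0000 2.0000 -0.5000 0.0000]
Step 2: x=[4.6875 9.2969 13.7188 18.9844] v=[-3.2500 3.1875 -0.6250 -0.0625]
Step 3: x=[3.8652 10.0704 13.6680 18.9356] v=[-3.2891 3.0938 -0.2032 -0.1953]
Step 4: x=[3.3354 10.5179 13.8260 18.8533] v=[-2.1191 1.7900 0.6318 -0.3291]
Step 5: x=[3.2865 10.4811 14.1989 18.7676] v=[-0.1956 -0.1472 1.4914 -0.3428]
Step 6: x=[3.7261 10.0097 14.6781 18.7358] v=[1.7585 -1.8856 1.9169 -0.1272]
Step 7: x=[4.4854 9.3364 15.0810 18.8218] v=[3.0373 -2.6932 1.6116 0.3440]
Step 8: x=[5.2904 8.7748 15.2334 19.0652] v=[3.2201 -2.2464 0.6097 0.9736]

Answer: 5.2904 8.7748 15.2334 19.0652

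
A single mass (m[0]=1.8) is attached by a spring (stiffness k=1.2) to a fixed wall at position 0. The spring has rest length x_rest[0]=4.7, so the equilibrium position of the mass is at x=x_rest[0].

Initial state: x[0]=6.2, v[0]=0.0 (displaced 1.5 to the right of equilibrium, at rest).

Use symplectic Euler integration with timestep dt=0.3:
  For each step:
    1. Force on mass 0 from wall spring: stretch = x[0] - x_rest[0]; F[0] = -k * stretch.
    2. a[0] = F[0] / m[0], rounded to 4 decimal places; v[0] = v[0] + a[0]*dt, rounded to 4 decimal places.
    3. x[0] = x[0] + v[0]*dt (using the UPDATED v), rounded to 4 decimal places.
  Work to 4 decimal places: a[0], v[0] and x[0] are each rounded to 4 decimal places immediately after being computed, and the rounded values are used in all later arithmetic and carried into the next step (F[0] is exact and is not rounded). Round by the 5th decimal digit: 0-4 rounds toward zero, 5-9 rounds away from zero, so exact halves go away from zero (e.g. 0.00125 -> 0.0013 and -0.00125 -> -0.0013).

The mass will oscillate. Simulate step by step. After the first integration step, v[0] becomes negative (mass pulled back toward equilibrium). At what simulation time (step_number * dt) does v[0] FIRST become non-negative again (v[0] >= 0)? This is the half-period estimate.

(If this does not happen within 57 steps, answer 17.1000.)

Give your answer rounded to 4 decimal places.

Step 0: x=[6.2000] v=[0.0000]
Step 1: x=[6.1100] v=[-0.3000]
Step 2: x=[5.9354] v=[-0.5820]
Step 3: x=[5.6867] v=[-0.8291]
Step 4: x=[5.3788] v=[-1.0264]
Step 5: x=[5.0301] v=[-1.1622]
Step 6: x=[4.6616] v=[-1.2282]
Step 7: x=[4.2955] v=[-1.2205]
Step 8: x=[3.9536] v=[-1.1396]
Step 9: x=[3.6565] v=[-0.9903]
Step 10: x=[3.4220] v=[-0.7816]
Step 11: x=[3.2642] v=[-0.5260]
Step 12: x=[3.1926] v=[-0.2388]
Step 13: x=[3.2114] v=[0.0627]
First v>=0 after going negative at step 13, time=3.9000

Answer: 3.9000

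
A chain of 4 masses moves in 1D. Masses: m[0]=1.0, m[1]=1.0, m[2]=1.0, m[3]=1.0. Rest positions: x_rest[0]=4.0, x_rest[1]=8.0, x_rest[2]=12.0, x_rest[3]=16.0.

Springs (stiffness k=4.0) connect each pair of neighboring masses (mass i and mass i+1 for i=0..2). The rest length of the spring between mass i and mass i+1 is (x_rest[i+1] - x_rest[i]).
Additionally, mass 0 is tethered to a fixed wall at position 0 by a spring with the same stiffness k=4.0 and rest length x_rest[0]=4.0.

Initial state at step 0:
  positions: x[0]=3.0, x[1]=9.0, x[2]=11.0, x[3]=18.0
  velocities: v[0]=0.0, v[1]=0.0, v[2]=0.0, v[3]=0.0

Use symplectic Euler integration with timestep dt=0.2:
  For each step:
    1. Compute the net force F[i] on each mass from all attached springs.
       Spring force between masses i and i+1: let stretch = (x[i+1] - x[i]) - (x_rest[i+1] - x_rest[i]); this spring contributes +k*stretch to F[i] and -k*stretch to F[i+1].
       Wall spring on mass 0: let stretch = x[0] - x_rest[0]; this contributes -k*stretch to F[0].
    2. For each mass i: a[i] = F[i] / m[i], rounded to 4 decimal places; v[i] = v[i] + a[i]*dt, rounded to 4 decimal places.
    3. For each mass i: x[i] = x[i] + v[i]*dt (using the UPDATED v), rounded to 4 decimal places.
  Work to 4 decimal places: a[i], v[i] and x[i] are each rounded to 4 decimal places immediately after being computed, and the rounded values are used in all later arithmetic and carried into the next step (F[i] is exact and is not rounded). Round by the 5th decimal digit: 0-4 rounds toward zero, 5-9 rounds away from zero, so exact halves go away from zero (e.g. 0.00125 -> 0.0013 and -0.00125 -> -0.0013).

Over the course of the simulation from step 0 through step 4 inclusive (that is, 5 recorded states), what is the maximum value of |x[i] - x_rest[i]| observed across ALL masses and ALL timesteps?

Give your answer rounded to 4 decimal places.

Answer: 2.0039

Derivation:
Step 0: x=[3.0000 9.0000 11.0000 18.0000] v=[0.0000 0.0000 0.0000 0.0000]
Step 1: x=[3.4800 8.3600 11.8000 17.5200] v=[2.4000 -3.2000 4.0000 -2.4000]
Step 2: x=[4.1840 7.4896 12.9648 16.7648] v=[3.5200 -4.3520 5.8240 -3.7760]
Step 3: x=[4.7475 6.9663 13.8616 16.0416] v=[2.8173 -2.6163 4.4838 -3.6160]
Step 4: x=[4.9064 7.1913 14.0039 15.6096] v=[0.7943 1.1249 0.7116 -2.1600]
Max displacement = 2.0039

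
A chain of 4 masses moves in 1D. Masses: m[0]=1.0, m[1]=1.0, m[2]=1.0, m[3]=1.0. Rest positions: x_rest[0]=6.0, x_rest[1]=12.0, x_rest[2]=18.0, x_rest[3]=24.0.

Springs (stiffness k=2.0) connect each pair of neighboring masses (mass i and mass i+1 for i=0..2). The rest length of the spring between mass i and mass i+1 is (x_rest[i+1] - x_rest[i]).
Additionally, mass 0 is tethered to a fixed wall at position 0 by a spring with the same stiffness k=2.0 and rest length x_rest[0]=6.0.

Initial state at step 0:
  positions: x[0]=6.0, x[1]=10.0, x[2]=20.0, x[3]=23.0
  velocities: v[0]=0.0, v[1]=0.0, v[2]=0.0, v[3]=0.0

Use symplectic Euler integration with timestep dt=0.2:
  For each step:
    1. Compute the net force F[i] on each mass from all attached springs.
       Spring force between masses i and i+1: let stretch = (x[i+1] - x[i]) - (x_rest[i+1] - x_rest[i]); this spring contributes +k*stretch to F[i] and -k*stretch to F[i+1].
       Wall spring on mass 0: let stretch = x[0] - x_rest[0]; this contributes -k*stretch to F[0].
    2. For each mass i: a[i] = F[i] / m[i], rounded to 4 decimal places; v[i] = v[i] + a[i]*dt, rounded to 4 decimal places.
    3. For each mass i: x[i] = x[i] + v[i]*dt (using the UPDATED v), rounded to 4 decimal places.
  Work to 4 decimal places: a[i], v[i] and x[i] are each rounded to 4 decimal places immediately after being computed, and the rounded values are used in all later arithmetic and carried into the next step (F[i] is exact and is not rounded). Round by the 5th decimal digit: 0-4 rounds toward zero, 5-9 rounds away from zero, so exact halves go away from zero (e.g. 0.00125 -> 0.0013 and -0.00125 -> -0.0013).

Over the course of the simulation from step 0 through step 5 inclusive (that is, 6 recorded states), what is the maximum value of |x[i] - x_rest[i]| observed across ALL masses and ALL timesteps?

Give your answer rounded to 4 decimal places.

Answer: 2.2582

Derivation:
Step 0: x=[6.0000 10.0000 20.0000 23.0000] v=[0.0000 0.0000 0.0000 0.0000]
Step 1: x=[5.8400 10.4800 19.4400 23.2400] v=[-0.8000 2.4000 -2.8000 1.2000]
Step 2: x=[5.5840 11.3056 18.4672 23.6560] v=[-1.2800 4.1280 -4.8640 2.0800]
Step 3: x=[5.3390 12.2464 17.3366 24.1369] v=[-1.2250 4.7040 -5.6531 2.4045]
Step 4: x=[5.2195 13.0418 16.3428 24.5538] v=[-0.5976 3.9771 -4.9691 2.0844]
Step 5: x=[5.3082 13.4755 15.7418 24.7938] v=[0.4435 2.1686 -3.0051 1.2000]
Max displacement = 2.2582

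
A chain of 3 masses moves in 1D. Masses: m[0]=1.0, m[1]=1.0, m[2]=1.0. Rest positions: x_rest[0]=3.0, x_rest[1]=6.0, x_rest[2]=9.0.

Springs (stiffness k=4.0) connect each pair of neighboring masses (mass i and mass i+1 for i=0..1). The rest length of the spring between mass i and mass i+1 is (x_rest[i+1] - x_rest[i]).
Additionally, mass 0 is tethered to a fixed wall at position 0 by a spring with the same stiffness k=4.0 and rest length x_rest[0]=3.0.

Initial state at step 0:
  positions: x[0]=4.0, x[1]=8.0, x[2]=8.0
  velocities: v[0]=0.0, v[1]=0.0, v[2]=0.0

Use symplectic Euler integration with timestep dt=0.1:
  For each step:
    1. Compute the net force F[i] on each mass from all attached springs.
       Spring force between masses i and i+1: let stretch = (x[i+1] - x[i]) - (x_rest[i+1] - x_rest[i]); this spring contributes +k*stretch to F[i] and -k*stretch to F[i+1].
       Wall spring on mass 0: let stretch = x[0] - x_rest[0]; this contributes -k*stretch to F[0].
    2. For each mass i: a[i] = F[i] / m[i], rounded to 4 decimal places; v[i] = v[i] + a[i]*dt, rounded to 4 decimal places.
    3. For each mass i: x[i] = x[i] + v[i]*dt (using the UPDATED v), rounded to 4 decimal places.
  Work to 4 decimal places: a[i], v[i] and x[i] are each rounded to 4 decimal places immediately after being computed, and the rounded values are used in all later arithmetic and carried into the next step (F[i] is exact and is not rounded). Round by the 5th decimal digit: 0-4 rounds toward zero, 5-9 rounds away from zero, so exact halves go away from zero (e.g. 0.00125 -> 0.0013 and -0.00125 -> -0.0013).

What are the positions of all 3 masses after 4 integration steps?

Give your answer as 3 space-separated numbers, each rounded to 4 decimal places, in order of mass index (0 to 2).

Answer: 3.9123 6.6495 9.0400

Derivation:
Step 0: x=[4.0000 8.0000 8.0000] v=[0.0000 0.0000 0.0000]
Step 1: x=[4.0000 7.8400 8.1200] v=[0.0000 -1.6000 1.2000]
Step 2: x=[3.9936 7.5376 8.3488] v=[-0.0640 -3.0240 2.2880]
Step 3: x=[3.9692 7.1259 8.6652] v=[-0.2438 -4.1171 3.1635]
Step 4: x=[3.9123 6.6495 9.0400] v=[-0.5688 -4.7641 3.7478]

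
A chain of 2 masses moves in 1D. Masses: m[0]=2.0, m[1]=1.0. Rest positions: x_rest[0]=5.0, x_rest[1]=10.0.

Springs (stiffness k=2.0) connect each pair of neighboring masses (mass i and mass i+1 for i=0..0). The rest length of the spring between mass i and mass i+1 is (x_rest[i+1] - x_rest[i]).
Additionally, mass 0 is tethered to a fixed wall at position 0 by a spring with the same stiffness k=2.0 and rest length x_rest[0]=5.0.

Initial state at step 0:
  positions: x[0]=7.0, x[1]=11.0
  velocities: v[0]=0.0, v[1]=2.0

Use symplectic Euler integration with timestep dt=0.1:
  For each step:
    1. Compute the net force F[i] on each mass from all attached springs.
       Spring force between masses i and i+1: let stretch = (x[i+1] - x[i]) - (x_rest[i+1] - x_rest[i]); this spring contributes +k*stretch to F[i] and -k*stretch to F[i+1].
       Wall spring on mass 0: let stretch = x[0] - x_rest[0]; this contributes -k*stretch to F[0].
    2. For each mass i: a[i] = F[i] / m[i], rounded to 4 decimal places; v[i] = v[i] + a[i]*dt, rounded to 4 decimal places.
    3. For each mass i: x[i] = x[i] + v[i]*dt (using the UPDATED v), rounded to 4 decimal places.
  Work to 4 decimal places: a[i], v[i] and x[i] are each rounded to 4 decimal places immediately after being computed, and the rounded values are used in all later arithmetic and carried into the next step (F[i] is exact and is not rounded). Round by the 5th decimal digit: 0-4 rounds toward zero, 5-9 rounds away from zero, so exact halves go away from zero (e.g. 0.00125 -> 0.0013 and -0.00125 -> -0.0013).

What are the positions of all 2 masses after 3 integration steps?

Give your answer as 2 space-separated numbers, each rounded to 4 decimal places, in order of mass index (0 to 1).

Step 0: x=[7.0000 11.0000] v=[0.0000 2.0000]
Step 1: x=[6.9700 11.2200] v=[-0.3000 2.2000]
Step 2: x=[6.9128 11.4550] v=[-0.5720 2.3500]
Step 3: x=[6.8319 11.6992] v=[-0.8091 2.4416]

Answer: 6.8319 11.6992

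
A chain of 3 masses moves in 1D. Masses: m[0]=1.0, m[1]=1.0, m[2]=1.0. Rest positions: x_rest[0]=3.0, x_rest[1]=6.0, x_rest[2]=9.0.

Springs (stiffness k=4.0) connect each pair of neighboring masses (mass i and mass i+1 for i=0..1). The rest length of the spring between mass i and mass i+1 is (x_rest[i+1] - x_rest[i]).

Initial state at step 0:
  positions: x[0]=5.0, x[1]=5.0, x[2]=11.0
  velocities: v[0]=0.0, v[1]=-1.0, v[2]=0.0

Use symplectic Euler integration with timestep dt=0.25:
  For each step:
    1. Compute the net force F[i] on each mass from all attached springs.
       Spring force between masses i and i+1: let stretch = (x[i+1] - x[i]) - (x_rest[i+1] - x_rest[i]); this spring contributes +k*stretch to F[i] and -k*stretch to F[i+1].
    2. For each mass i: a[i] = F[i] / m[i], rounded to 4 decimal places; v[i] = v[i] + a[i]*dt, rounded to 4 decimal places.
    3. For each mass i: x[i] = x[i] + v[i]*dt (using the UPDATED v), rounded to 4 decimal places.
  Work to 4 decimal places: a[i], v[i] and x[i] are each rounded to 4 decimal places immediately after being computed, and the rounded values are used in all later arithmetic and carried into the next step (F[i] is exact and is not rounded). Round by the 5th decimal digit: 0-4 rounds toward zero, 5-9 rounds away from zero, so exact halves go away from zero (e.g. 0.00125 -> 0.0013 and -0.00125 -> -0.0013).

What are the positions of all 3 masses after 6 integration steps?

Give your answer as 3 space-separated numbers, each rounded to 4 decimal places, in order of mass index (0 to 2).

Step 0: x=[5.0000 5.0000 11.0000] v=[0.0000 -1.0000 0.0000]
Step 1: x=[4.2500 6.2500 10.2500] v=[-3.0000 5.0000 -3.0000]
Step 2: x=[3.2500 8.0000 9.2500] v=[-4.0000 7.0000 -4.0000]
Step 3: x=[2.6875 8.8750 8.6875] v=[-2.2500 3.5000 -2.2500]
Step 4: x=[2.9219 8.1563 8.9219] v=[0.9375 -2.8750 0.9375]
Step 5: x=[3.7149 6.3204 9.7149] v=[3.1719 -7.3438 3.1719]
Step 6: x=[4.4093 4.6817 10.4093] v=[2.7774 -6.5548 2.7774]

Answer: 4.4093 4.6817 10.4093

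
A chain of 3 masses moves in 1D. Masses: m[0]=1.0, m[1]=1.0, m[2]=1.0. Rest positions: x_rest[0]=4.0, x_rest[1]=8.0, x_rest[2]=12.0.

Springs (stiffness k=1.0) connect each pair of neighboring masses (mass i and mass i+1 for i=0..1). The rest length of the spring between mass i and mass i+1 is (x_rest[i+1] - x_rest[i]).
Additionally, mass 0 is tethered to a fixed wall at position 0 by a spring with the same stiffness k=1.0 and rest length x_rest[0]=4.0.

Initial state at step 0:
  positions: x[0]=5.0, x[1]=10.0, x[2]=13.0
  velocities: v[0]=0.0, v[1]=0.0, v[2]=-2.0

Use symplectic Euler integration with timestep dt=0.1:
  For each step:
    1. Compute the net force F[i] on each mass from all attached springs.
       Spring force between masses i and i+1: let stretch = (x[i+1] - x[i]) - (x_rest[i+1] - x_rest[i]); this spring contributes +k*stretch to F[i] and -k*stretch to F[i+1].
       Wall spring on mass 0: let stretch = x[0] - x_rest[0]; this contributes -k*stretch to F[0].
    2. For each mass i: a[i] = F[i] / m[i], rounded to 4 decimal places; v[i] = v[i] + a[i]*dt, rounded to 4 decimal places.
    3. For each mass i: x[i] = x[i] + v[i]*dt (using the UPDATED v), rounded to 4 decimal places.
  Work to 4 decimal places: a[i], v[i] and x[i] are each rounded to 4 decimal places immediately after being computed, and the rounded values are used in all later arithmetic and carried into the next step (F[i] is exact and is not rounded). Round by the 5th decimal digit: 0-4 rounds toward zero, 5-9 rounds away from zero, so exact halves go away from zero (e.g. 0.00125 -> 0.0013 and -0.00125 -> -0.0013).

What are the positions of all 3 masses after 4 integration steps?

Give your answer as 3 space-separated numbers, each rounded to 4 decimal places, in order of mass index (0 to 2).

Answer: 4.9970 9.7877 12.3154

Derivation:
Step 0: x=[5.0000 10.0000 13.0000] v=[0.0000 0.0000 -2.0000]
Step 1: x=[5.0000 9.9800 12.8100] v=[0.0000 -0.2000 -1.9000]
Step 2: x=[4.9998 9.9385 12.6317] v=[-0.0020 -0.4150 -1.7830]
Step 3: x=[4.9990 9.8745 12.4665] v=[-0.0081 -0.6396 -1.6523]
Step 4: x=[4.9970 9.7877 12.3154] v=[-0.0205 -0.8680 -1.5115]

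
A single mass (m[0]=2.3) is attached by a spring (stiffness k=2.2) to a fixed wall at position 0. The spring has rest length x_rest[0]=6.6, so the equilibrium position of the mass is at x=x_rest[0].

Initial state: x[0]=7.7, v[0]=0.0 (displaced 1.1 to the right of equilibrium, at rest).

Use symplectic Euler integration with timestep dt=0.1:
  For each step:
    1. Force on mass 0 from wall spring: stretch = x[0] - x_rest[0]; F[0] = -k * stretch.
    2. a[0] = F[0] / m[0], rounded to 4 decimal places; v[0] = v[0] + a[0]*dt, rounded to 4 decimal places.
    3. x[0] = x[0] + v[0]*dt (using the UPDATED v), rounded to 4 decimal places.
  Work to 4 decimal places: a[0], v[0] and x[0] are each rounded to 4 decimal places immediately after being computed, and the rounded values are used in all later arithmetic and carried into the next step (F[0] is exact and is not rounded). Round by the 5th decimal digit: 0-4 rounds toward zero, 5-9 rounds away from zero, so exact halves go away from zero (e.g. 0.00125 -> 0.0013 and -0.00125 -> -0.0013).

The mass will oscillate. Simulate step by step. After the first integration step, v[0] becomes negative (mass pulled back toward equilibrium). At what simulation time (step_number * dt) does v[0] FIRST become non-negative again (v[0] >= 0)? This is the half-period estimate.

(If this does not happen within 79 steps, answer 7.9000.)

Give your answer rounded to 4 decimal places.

Answer: 3.3000

Derivation:
Step 0: x=[7.7000] v=[0.0000]
Step 1: x=[7.6895] v=[-0.1052]
Step 2: x=[7.6686] v=[-0.2094]
Step 3: x=[7.6374] v=[-0.3116]
Step 4: x=[7.5963] v=[-0.4108]
Step 5: x=[7.5457] v=[-0.5061]
Step 6: x=[7.4860] v=[-0.5966]
Step 7: x=[7.4179] v=[-0.6814]
Step 8: x=[7.3419] v=[-0.7596]
Step 9: x=[7.2588] v=[-0.8306]
Step 10: x=[7.1694] v=[-0.8936]
Step 11: x=[7.0746] v=[-0.9481]
Step 12: x=[6.9753] v=[-0.9935]
Step 13: x=[6.8724] v=[-1.0294]
Step 14: x=[6.7669] v=[-1.0555]
Step 15: x=[6.6598] v=[-1.0715]
Step 16: x=[6.5521] v=[-1.0772]
Step 17: x=[6.4448] v=[-1.0726]
Step 18: x=[6.3390] v=[-1.0578]
Step 19: x=[6.2357] v=[-1.0328]
Step 20: x=[6.1359] v=[-0.9980]
Step 21: x=[6.0405] v=[-0.9536]
Step 22: x=[5.9505] v=[-0.9001]
Step 23: x=[5.8667] v=[-0.8380]
Step 24: x=[5.7899] v=[-0.7679]
Step 25: x=[5.7209] v=[-0.6904]
Step 26: x=[5.6603] v=[-0.6063]
Step 27: x=[5.6087] v=[-0.5164]
Step 28: x=[5.5665] v=[-0.4216]
Step 29: x=[5.5342] v=[-0.3227]
Step 30: x=[5.5121] v=[-0.2208]
Step 31: x=[5.5004] v=[-0.1167]
Step 32: x=[5.4993] v=[-0.0115]
Step 33: x=[5.5087] v=[0.0938]
First v>=0 after going negative at step 33, time=3.3000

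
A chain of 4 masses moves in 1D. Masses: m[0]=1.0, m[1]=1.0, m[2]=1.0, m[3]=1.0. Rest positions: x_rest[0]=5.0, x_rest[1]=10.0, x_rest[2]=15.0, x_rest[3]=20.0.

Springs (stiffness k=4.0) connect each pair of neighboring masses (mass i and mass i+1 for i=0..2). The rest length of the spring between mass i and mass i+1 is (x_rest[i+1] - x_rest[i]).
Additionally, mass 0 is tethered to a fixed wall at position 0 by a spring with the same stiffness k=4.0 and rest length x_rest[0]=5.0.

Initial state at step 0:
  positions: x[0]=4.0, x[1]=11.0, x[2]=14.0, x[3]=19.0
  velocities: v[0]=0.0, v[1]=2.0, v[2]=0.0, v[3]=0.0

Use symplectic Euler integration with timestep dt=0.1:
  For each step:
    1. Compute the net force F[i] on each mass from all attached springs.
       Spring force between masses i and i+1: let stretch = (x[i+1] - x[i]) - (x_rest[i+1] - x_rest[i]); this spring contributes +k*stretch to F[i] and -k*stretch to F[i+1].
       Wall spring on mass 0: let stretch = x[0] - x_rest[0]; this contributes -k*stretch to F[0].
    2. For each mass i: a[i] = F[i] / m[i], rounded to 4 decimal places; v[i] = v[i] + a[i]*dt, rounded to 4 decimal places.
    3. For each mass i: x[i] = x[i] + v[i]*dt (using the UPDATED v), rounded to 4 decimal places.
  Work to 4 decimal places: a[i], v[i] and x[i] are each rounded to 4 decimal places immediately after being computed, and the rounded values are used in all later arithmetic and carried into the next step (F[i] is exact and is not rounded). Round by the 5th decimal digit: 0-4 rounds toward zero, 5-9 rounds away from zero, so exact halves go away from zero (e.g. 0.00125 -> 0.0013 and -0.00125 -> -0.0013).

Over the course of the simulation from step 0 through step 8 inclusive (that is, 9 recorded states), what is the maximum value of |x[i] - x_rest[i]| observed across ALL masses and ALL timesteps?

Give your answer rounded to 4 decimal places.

Answer: 1.2102

Derivation:
Step 0: x=[4.0000 11.0000 14.0000 19.0000] v=[0.0000 2.0000 0.0000 0.0000]
Step 1: x=[4.1200 11.0400 14.0800 19.0000] v=[1.2000 0.4000 0.8000 0.0000]
Step 2: x=[4.3520 10.9248 14.2352 19.0032] v=[2.3200 -1.1520 1.5520 0.0320]
Step 3: x=[4.6728 10.6791 14.4487 19.0157] v=[3.2083 -2.4570 2.1350 0.1248]
Step 4: x=[5.0470 10.3439 14.6941 19.0455] v=[3.7417 -3.3517 2.4540 0.2980]
Step 5: x=[5.4312 9.9709 14.9396 19.1012] v=[3.8417 -3.7304 2.4545 0.5574]
Step 6: x=[5.7797 9.6150 15.1528 19.1905] v=[3.4851 -3.5588 2.1317 0.8928]
Step 7: x=[6.0504 9.3272 15.3060 19.3183] v=[2.7073 -2.8778 1.5317 1.2777]
Step 8: x=[6.2102 9.1475 15.3805 19.4856] v=[1.5979 -1.7970 0.7451 1.6728]
Max displacement = 1.2102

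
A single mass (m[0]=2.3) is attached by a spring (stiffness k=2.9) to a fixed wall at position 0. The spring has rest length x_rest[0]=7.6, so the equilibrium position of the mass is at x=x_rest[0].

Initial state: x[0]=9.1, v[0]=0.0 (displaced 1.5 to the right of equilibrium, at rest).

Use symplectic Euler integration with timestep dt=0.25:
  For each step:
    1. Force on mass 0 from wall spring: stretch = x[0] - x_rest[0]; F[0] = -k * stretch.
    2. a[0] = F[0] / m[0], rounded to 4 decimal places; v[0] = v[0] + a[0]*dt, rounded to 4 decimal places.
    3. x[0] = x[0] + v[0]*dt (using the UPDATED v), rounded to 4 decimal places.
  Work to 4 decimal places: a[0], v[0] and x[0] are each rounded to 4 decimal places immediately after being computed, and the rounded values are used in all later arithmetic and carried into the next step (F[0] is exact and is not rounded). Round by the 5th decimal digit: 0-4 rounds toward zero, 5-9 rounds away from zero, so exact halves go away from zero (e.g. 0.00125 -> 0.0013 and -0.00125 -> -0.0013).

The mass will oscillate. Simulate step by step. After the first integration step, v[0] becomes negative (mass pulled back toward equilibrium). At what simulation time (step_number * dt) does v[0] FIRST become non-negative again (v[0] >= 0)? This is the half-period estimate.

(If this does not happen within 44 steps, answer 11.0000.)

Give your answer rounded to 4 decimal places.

Answer: 3.0000

Derivation:
Step 0: x=[9.1000] v=[0.0000]
Step 1: x=[8.9818] v=[-0.4728]
Step 2: x=[8.7547] v=[-0.9084]
Step 3: x=[8.4366] v=[-1.2724]
Step 4: x=[8.0526] v=[-1.5361]
Step 5: x=[7.6329] v=[-1.6788]
Step 6: x=[7.2106] v=[-1.6892]
Step 7: x=[6.8190] v=[-1.5665]
Step 8: x=[6.4889] v=[-1.3203]
Step 9: x=[6.2464] v=[-0.9701]
Step 10: x=[6.1106] v=[-0.5434]
Step 11: x=[6.0921] v=[-0.0739]
Step 12: x=[6.1925] v=[0.4014]
First v>=0 after going negative at step 12, time=3.0000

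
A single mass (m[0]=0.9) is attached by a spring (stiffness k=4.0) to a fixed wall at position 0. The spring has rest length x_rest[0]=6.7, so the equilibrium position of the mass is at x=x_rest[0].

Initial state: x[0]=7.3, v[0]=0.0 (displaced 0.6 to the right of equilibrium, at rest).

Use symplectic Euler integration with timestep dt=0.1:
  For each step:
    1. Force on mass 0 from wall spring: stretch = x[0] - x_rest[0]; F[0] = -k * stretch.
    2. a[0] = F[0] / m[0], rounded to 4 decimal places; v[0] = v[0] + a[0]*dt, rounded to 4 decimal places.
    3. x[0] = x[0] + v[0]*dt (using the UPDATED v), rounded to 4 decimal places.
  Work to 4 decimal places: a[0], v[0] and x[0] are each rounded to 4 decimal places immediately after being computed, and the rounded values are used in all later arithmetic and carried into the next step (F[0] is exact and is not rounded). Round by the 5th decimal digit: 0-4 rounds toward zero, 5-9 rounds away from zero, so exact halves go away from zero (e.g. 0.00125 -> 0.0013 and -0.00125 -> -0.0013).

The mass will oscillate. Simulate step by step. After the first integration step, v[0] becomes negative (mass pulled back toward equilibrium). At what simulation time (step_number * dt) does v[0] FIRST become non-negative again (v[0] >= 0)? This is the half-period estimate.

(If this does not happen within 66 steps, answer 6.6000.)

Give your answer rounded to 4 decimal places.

Answer: 1.5000

Derivation:
Step 0: x=[7.3000] v=[0.0000]
Step 1: x=[7.2733] v=[-0.2667]
Step 2: x=[7.2212] v=[-0.5215]
Step 3: x=[7.1459] v=[-0.7531]
Step 4: x=[7.0508] v=[-0.9513]
Step 5: x=[6.9401] v=[-1.1072]
Step 6: x=[6.8187] v=[-1.2139]
Step 7: x=[6.6920] v=[-1.2667]
Step 8: x=[6.5657] v=[-1.2631]
Step 9: x=[6.4454] v=[-1.2034]
Step 10: x=[6.3364] v=[-1.0902]
Step 11: x=[6.2435] v=[-0.9286]
Step 12: x=[6.1709] v=[-0.7257]
Step 13: x=[6.1219] v=[-0.4905]
Step 14: x=[6.0985] v=[-0.2336]
Step 15: x=[6.1019] v=[0.0337]
First v>=0 after going negative at step 15, time=1.5000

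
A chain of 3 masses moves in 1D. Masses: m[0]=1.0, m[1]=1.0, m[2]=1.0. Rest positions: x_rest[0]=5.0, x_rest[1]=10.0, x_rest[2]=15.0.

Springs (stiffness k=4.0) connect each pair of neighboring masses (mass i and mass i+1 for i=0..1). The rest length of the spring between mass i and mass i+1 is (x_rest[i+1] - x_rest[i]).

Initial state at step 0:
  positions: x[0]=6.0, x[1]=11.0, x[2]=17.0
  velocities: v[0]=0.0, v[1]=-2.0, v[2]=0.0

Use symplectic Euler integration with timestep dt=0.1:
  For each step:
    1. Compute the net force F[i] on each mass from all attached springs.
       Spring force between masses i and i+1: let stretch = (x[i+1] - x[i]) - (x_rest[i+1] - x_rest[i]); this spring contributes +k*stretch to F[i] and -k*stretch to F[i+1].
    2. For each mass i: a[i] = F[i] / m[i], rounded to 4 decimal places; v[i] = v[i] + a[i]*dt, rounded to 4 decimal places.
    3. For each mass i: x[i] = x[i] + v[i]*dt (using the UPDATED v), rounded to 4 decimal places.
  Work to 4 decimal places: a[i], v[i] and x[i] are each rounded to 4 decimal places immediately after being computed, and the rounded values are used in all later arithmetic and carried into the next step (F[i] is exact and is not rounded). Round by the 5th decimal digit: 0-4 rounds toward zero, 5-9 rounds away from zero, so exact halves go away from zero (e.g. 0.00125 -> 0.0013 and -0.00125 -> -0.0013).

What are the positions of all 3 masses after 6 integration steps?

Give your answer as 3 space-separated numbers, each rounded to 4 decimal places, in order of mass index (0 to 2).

Answer: 5.8617 10.8099 16.1284

Derivation:
Step 0: x=[6.0000 11.0000 17.0000] v=[0.0000 -2.0000 0.0000]
Step 1: x=[6.0000 10.8400 16.9600] v=[0.0000 -1.6000 -0.4000]
Step 2: x=[5.9936 10.7312 16.8752] v=[-0.0640 -1.0880 -0.8480]
Step 3: x=[5.9767 10.6787 16.7446] v=[-0.1690 -0.5254 -1.3056]
Step 4: x=[5.9479 10.6807 16.5714] v=[-0.2882 0.0202 -1.7320]
Step 5: x=[5.9084 10.7290 16.3626] v=[-0.3951 0.4834 -2.0883]
Step 6: x=[5.8617 10.8099 16.1284] v=[-0.4669 0.8086 -2.3417]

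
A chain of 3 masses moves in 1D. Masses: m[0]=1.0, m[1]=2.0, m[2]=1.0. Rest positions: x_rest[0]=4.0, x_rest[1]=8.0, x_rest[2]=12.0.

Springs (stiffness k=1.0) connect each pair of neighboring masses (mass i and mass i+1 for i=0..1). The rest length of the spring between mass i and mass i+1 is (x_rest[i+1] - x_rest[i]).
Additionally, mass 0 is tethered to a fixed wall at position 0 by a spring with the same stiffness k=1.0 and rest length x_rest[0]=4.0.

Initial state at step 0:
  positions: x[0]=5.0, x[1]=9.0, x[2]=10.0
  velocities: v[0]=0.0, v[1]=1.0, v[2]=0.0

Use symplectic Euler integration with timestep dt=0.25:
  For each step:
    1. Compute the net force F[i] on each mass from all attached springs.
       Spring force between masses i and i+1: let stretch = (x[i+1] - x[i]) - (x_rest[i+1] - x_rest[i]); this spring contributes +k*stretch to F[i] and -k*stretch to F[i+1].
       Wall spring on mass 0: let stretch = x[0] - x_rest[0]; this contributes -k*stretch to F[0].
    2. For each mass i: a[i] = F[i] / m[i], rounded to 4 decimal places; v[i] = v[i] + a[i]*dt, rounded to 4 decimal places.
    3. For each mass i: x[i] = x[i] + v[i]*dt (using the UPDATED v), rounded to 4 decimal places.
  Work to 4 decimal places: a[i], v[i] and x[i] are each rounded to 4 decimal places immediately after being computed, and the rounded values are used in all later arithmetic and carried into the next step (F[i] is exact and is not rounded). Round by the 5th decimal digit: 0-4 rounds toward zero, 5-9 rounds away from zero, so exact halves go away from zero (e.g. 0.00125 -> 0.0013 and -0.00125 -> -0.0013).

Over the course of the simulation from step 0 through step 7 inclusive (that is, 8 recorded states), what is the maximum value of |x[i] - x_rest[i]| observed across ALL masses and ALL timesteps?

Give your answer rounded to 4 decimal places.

Answer: 2.0230

Derivation:
Step 0: x=[5.0000 9.0000 10.0000] v=[0.0000 1.0000 0.0000]
Step 1: x=[4.9375 9.1563 10.1875] v=[-0.2500 0.6250 0.7500]
Step 2: x=[4.8301 9.2130 10.5606] v=[-0.4297 0.2266 1.4922]
Step 3: x=[4.6947 9.1748 11.0994] v=[-0.5415 -0.1528 2.1553]
Step 4: x=[4.5459 9.0567 11.7680] v=[-0.5952 -0.4723 2.6742]
Step 5: x=[4.3949 8.8824 12.5171] v=[-0.6040 -0.6973 2.9964]
Step 6: x=[4.2497 8.6814 13.2890] v=[-0.5809 -0.8039 3.0877]
Step 7: x=[4.1159 8.4859 14.0230] v=[-0.5354 -0.7819 2.9358]
Max displacement = 2.0230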